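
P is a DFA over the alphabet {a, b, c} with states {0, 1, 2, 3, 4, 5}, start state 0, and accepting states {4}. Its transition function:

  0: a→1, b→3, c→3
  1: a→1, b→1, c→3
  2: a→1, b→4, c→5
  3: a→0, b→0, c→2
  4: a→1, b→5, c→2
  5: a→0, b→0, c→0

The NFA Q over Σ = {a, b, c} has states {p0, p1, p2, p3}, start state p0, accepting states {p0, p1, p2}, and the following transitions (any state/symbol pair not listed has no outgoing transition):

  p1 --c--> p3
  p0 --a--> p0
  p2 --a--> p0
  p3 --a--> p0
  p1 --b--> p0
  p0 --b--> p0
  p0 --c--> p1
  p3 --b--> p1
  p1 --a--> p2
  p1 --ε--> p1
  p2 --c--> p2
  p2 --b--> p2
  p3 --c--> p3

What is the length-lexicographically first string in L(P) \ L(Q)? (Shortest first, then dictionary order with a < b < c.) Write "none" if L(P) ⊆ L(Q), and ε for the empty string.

Exploring the product automaton P × Q from the start pair (0, p0), following both machines on each input symbol, reaches 19 state pairs: (0, p0), (1, p0), (3, p0), (3, p1), (2, p1), (0, p2), (2, p3), (1, p2), (4, p0), (5, p3), (3, p2), (4, p1), (5, p0), (0, p1), (0, p3), (2, p2), (3, p3), (4, p2), (5, p2).
P accepts in {4} and Q accepts in {p0, p1, p2}. The reachable pairs whose P-component is accepting are (4, p0), (4, p1), (4, p2); in each of them the Q-component is accepting too, so the product for L(P) \ L(Q) (P-component accepting, Q-component rejecting) has no reachable accepting pair and the difference is empty.
So every string accepted by P is also accepted by Q: L(P) \ L(Q) = ∅ and there is no such string.

none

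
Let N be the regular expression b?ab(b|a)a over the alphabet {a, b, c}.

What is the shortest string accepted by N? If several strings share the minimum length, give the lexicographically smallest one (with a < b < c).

By inspection of the expression, no string of length less than 4 matches, and abaa is the lexicographically first match of length 4.

abaa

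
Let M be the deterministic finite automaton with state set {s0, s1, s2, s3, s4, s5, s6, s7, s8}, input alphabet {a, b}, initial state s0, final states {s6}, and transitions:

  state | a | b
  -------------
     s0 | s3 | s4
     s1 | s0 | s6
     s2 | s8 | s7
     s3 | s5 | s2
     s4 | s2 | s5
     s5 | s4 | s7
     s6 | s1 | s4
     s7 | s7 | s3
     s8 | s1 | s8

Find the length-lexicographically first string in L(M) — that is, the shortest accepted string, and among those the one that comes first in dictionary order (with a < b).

A breadth-first search from s0 reaches an accepting state first via the path s0 → s3 → s2 → s8 → s1 → s6 on input abaab.
No string of length < 5 is accepted (BFS exhausts all shorter strings without reaching an accepting state), and abaab is the lexicographically least accepting string of length 5.

abaab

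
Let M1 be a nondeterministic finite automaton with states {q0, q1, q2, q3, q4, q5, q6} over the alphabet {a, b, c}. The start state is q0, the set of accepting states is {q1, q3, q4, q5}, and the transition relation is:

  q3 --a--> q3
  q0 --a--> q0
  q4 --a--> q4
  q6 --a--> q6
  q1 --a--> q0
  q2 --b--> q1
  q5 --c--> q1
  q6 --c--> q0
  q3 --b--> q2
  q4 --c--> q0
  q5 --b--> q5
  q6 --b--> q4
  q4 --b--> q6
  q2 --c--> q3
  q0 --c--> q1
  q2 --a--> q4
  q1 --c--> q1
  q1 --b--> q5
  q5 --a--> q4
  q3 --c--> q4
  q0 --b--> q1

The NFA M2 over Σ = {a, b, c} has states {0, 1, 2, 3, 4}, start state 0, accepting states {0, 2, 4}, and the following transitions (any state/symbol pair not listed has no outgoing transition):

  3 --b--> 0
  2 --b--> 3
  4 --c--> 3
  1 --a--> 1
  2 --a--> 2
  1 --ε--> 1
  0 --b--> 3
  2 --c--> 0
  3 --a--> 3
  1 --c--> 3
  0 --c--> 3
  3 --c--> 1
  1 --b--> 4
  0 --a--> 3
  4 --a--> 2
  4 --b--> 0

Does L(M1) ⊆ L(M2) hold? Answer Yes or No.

No

The string b is in L(M1) but not in L(M2).
So L(M1) ⊄ L(M2).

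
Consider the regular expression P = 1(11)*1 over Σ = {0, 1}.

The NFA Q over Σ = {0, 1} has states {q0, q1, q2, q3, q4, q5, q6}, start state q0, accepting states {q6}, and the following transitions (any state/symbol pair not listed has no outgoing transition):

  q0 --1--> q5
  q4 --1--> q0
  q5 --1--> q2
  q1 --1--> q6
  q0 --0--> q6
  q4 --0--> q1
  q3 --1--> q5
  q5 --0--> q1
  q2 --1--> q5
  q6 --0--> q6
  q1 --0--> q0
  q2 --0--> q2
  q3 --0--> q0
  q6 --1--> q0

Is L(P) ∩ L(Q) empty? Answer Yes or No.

Yes

Converting the expression P to a DFA (subset construction, then merging equivalent states) gives the minimal DFA with states {p0, p1, p2, p3}, start state p0, accepting states {p3} and transitions p0: 0→p1, 1→p2; p1: 0→p1, 1→p1; p2: 0→p1, 1→p3; p3: 0→p1, 1→p2.
Exploring the product automaton P × Q from the start pair (p0, q0), following both machines on each input symbol, reaches 8 state pairs: (p0, q0), (p1, q6), (p2, q5), (p1, q0), (p1, q1), (p3, q2), (p1, q5), (p1, q2).
P accepts in {p3} and Q accepts in {q6}; no reachable pair has both components accepting, so no string drives both machines to acceptance simultaneously and L(P) ∩ L(Q) = ∅.
So no string is accepted by both, and the intersection is empty.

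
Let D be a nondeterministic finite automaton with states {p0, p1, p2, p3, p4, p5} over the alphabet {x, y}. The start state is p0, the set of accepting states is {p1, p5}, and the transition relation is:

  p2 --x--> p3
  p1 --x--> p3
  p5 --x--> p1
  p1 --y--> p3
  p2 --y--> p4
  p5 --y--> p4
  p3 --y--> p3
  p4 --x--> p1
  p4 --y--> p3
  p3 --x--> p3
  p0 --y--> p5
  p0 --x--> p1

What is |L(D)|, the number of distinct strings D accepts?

The useful subgraph on states {p0, p1, p4, p5} is acyclic, so L(D) is finite; the longest accepting path visits 4 useful states, giving maximum string length 3.
Counting accepting paths from p0 by length: 2 of length 1, 1 of length 2, 1 of length 3. Total 4.

4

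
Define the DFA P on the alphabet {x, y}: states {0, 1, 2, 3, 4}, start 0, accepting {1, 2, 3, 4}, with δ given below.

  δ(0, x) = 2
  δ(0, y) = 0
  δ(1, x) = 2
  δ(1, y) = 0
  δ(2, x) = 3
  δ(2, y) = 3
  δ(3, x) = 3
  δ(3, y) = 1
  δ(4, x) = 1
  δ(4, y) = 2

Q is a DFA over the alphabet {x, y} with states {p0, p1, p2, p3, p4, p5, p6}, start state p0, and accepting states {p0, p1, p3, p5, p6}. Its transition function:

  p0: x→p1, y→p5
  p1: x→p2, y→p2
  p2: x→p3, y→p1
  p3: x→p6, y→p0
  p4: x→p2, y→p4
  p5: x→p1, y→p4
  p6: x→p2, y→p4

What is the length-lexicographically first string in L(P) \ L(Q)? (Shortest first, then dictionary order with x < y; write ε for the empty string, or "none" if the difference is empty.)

xx

The string xx is accepted by P but not by Q.
No shorter string lies in the difference, and xx is the lexicographically first length-2 string in L(P) \ L(Q).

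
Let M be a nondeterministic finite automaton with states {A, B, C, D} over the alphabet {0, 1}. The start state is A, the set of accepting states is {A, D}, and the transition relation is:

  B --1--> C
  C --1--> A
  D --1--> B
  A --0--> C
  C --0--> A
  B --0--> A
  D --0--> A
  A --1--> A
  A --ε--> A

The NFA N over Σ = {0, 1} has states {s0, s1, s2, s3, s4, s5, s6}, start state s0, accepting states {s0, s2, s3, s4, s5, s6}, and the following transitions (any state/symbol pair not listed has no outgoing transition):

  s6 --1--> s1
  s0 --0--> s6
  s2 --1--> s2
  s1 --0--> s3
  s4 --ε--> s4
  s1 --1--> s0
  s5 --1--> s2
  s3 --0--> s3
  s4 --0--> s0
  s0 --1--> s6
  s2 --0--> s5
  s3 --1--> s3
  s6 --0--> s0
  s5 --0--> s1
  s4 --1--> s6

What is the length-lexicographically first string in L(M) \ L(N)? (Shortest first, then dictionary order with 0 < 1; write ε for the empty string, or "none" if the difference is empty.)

The string 01 is accepted by M but not by N.
No shorter string lies in the difference, and 01 is the lexicographically first length-2 string in L(M) \ L(N).

01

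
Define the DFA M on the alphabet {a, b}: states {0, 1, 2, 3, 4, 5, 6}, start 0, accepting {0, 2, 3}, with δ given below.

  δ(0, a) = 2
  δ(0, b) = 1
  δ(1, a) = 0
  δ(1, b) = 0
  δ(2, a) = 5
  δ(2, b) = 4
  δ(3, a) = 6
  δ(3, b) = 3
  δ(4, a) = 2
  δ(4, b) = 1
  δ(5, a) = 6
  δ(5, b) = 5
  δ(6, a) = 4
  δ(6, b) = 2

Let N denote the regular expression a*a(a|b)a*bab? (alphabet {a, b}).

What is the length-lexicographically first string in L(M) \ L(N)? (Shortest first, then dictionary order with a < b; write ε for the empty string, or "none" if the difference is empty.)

The empty string ε is accepted by M but not by N.
Since ε is the unique shortest string, it is the required witness.

ε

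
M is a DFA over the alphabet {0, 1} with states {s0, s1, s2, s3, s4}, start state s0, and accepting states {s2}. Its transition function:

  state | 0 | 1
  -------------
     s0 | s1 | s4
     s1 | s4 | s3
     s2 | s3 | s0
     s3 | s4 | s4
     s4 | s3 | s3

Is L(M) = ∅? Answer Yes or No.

Yes

The states reachable from the start state are {s0, s1, s3, s4}.
None of the accepting states {s2} is reachable, so no string is accepted and L(M) = ∅.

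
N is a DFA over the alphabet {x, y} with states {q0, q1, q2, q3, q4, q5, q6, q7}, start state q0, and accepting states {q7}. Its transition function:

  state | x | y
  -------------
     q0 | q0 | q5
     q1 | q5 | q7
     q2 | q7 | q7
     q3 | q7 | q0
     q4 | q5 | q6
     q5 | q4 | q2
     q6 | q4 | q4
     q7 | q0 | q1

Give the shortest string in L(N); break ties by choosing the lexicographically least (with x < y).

yyx

A breadth-first search from q0 reaches an accepting state first via the path q0 → q5 → q2 → q7 on input yyx.
No string of length < 3 is accepted (BFS exhausts all shorter strings without reaching an accepting state), and yyx is the lexicographically least accepting string of length 3.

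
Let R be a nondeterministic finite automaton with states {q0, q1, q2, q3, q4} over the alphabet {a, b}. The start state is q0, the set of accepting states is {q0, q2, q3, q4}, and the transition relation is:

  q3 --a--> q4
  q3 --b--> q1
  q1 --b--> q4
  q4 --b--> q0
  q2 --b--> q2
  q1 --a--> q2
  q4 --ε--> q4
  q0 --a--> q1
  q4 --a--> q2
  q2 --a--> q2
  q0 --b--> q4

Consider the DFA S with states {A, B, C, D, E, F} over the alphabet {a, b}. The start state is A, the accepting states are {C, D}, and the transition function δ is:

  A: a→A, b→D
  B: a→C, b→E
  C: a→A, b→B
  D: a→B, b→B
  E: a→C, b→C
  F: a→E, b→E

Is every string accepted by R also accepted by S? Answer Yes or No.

The empty string ε is in L(R) but not in L(S).
So L(R) ⊄ L(S).

No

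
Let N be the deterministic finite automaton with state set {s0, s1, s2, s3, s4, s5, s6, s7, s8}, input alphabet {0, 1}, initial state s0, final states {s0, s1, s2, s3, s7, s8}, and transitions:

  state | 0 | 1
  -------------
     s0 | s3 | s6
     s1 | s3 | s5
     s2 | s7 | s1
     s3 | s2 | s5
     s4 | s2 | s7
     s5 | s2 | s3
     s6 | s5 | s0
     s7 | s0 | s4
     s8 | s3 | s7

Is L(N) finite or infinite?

infinite

State s3 is reachable from the start and can reach an accepting state, and it lies on the cycle s3 → s2 → s1 → s3.
Traversing that cycle any number of times yields accepted strings of unbounded length, so the language is infinite.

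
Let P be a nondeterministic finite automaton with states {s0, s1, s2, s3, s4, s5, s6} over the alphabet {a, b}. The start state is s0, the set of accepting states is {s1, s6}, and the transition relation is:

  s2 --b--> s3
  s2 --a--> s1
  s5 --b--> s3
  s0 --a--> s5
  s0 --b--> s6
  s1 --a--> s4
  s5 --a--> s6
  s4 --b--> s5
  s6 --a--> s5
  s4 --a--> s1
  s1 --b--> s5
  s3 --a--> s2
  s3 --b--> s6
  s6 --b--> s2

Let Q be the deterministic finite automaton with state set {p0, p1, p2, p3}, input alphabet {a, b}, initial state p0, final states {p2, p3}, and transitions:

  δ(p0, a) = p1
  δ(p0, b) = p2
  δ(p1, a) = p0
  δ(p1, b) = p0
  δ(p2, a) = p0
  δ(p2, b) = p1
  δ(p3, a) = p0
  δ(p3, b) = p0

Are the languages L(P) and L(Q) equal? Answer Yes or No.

No

The string aa is accepted by P but rejected by Q.
So L(P) ≠ L(Q).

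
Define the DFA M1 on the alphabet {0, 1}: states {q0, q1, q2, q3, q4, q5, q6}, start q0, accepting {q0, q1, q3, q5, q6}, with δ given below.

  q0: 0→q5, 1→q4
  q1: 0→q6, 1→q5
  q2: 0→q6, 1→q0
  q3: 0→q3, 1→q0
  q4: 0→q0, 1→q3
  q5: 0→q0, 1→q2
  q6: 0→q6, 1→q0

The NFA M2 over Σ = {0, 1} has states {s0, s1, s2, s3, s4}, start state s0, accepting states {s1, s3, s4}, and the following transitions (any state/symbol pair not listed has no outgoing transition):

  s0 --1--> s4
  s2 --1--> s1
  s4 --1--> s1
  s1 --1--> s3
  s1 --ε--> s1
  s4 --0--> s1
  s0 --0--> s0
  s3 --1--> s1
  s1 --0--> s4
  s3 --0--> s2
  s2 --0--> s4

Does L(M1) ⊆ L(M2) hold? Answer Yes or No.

The empty string ε is in L(M1) but not in L(M2).
So L(M1) ⊄ L(M2).

No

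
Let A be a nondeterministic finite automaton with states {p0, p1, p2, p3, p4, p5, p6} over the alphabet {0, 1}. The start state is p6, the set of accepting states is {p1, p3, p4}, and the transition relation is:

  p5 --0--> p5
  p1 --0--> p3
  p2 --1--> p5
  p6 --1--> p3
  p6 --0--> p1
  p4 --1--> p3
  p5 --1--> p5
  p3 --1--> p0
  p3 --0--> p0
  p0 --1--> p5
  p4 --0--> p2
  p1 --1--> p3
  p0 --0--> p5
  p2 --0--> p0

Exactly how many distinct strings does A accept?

4

The useful subgraph on states {p1, p3, p6} is acyclic, so L(A) is finite; the longest accepting path visits 3 useful states, giving maximum string length 2.
Counting accepting paths from p6 by length: 2 of length 1, 2 of length 2. Total 4.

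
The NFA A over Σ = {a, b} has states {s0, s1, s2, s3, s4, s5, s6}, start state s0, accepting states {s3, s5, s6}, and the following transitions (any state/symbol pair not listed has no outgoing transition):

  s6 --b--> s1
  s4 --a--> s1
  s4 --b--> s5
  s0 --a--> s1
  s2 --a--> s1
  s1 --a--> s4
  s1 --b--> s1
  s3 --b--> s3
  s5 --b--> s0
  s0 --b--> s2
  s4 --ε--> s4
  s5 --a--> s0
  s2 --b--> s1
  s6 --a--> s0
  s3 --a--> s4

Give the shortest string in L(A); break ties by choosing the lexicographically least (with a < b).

aab

A breadth-first search from s0 reaches an accepting state first via the path s0 → s1 → s4 → s5 on input aab.
No string of length < 3 is accepted (BFS exhausts all shorter strings without reaching an accepting state), and aab is the lexicographically least accepting string of length 3.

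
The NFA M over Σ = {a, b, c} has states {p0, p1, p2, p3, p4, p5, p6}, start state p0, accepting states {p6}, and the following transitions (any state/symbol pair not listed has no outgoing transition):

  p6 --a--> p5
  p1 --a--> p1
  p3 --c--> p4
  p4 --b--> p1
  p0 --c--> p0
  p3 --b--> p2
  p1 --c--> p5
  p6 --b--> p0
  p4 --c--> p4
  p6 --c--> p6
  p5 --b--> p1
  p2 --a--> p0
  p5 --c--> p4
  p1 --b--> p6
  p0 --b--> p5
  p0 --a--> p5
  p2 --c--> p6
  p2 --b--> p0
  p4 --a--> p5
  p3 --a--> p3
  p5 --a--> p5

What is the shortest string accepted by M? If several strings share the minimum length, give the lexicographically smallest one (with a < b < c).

A breadth-first search from p0 reaches an accepting state first via the path p0 → p5 → p1 → p6 on input abb.
No string of length < 3 is accepted (BFS exhausts all shorter strings without reaching an accepting state), and abb is the lexicographically least accepting string of length 3.

abb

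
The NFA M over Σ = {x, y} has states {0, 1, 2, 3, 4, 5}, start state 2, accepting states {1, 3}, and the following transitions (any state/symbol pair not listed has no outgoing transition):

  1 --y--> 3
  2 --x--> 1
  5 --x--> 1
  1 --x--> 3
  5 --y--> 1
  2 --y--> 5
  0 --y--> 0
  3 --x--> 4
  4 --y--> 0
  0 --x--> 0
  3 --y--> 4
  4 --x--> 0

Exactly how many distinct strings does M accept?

9

The useful subgraph on states {1, 2, 3, 5} is acyclic, so L(M) is finite; the longest accepting path visits 4 useful states, giving maximum string length 3.
Counting accepting paths from 2 by length: 1 of length 1, 4 of length 2, 4 of length 3. Total 9.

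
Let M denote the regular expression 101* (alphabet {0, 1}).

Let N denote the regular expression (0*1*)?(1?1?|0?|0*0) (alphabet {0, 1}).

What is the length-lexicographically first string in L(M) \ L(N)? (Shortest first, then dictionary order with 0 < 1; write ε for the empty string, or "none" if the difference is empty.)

The string 101 is accepted by M but not by N.
No shorter string lies in the difference, and 101 is the lexicographically first length-3 string in L(M) \ L(N).

101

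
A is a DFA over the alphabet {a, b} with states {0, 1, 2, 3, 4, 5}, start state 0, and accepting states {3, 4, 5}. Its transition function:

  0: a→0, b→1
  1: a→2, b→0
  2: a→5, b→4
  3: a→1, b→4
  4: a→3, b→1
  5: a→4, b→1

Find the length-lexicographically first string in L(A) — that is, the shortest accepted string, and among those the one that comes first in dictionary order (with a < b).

baa

A breadth-first search from 0 reaches an accepting state first via the path 0 → 1 → 2 → 5 on input baa.
No string of length < 3 is accepted (BFS exhausts all shorter strings without reaching an accepting state), and baa is the lexicographically least accepting string of length 3.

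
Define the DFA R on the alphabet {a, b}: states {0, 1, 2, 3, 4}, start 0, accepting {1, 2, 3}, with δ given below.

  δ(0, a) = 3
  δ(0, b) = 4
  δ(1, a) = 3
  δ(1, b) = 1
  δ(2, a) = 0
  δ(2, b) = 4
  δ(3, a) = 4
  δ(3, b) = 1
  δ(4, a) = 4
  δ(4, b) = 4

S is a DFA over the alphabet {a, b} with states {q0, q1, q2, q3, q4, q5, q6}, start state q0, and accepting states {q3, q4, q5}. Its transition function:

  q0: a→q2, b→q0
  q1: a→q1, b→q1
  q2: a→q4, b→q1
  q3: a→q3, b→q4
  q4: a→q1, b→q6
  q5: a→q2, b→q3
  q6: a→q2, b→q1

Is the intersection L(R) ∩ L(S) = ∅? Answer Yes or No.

Yes

Exploring the product automaton R × S from the start pair (0, q0), following both machines on each input symbol, reaches 9 state pairs: (0, q0), (3, q2), (4, q0), (4, q4), (1, q1), (4, q2), (4, q1), (4, q6), (3, q1).
R accepts in {1, 2, 3} and S accepts in {q3, q4, q5}; no reachable pair has both components accepting, so no string drives both machines to acceptance simultaneously and L(R) ∩ L(S) = ∅.
So no string is accepted by both, and the intersection is empty.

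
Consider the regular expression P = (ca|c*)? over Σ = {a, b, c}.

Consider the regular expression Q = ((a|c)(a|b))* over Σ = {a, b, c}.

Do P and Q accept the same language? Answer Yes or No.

The string c is accepted by P but rejected by Q.
So L(P) ≠ L(Q).

No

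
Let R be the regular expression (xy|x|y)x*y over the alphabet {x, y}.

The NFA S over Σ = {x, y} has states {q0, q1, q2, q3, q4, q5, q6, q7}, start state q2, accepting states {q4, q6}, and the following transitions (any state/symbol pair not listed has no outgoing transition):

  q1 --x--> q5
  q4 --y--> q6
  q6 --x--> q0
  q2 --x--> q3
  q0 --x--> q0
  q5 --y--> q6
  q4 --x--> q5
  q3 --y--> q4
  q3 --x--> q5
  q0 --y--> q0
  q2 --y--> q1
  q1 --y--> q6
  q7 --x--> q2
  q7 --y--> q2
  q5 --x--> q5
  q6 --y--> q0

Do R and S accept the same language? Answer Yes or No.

Yes

Converting the expression R to a DFA (subset construction, then merging equivalent states) gives the minimal DFA with states {r0, r1, r2, r3, r4, r5}, start state r0, accepting states {r3, r4} and transitions r0: x→r1, y→r2; r1: x→r2, y→r3; r2: x→r2, y→r4; r3: x→r2, y→r4; r4: x→r5, y→r5; r5: x→r5, y→r5.
Exploring the product automaton R × S from the start pair (r0, q2), following both machines on each input symbol, reaches 7 state pairs: (r0, q2), (r1, q3), (r2, q1), (r2, q5), (r3, q4), (r4, q6), (r5, q0).
R accepts in {r3, r4} and S accepts in {q4, q6}. In every reachable pair the two components are either both accepting — (r3, q4), (r4, q6) — or both non-accepting, so no string is accepted by exactly one of the machines: L(R) \ L(S) and L(S) \ L(R) are both empty.
Hence every string is accepted by R iff it is accepted by S, and the two languages coincide.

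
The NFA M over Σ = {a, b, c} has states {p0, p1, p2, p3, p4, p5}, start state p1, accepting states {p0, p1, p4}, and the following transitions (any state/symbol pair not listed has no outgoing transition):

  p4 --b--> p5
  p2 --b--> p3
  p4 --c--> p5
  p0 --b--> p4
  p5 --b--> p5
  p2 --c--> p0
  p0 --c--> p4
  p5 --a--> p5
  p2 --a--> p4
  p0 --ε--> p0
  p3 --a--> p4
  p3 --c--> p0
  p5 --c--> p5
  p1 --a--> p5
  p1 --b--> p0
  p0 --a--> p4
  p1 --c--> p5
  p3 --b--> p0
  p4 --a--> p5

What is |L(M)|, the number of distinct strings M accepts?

The useful subgraph on states {p0, p1, p4} is acyclic, so L(M) is finite; the longest accepting path visits 3 useful states, giving maximum string length 2.
Counting accepting paths from p1 by length: 1 of length 0, 1 of length 1, 3 of length 2. Total 5.

5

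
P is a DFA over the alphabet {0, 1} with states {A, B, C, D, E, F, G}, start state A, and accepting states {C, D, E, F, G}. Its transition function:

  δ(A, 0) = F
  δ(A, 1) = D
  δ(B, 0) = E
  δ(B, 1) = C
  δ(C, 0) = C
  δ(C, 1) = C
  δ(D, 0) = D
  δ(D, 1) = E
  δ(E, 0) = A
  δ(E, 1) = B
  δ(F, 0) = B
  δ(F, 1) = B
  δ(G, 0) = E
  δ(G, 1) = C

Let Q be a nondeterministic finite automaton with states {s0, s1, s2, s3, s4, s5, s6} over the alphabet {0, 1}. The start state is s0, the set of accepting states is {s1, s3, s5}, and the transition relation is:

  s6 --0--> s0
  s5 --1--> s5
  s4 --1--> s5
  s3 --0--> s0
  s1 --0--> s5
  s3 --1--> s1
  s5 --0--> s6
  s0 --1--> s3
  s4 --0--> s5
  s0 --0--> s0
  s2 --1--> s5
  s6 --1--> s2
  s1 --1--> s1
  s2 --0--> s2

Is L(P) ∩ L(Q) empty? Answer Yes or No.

The string 1 is accepted by both P and Q.
Hence L(P) ∩ L(Q) ≠ ∅.

No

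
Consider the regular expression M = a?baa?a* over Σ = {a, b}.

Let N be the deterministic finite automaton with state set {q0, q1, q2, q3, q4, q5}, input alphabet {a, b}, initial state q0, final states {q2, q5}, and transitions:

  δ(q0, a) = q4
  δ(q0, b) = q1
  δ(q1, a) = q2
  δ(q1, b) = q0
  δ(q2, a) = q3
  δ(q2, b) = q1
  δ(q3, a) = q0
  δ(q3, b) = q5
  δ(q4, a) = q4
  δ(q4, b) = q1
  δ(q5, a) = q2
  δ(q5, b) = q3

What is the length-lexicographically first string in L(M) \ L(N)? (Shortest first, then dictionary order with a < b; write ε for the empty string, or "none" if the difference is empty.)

The string baa is accepted by M but not by N.
No shorter string lies in the difference, and baa is the lexicographically first length-3 string in L(M) \ L(N).

baa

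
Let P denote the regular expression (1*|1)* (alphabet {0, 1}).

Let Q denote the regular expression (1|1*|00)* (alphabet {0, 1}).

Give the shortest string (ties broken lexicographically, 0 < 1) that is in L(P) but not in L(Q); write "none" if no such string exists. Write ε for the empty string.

none

Converting the expression P to a DFA (subset construction, then merging equivalent states) gives the minimal DFA with states {p0, p1}, start state p0, accepting states {p0} and transitions p0: 0→p1, 1→p0; p1: 0→p1, 1→p1.
Converting the expression Q to a DFA (subset construction, then merging equivalent states) gives the minimal DFA with states {q0, q1, q2}, start state q0, accepting states {q0} and transitions q0: 0→q1, 1→q0; q1: 0→q0, 1→q2; q2: 0→q2, 1→q2.
Exploring the product automaton P × Q from the start pair (p0, q0), following both machines on each input symbol, reaches 4 state pairs: (p0, q0), (p1, q1), (p1, q0), (p1, q2).
P accepts in {p0} and Q accepts in {q0}. The reachable pairs whose P-component is accepting are (p0, q0); in each of them the Q-component is accepting too, so the product for L(P) \ L(Q) (P-component accepting, Q-component rejecting) has no reachable accepting pair and the difference is empty.
So every string accepted by P is also accepted by Q: L(P) \ L(Q) = ∅ and there is no such string.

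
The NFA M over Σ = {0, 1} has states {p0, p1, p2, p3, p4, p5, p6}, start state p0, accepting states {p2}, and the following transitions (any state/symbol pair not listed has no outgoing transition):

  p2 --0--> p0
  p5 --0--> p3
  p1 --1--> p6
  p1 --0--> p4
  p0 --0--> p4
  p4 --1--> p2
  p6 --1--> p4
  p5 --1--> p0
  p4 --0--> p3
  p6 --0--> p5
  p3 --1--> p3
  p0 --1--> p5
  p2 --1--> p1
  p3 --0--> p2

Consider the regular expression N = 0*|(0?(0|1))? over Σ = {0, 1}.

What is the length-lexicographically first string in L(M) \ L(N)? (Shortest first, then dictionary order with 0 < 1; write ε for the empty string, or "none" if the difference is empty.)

The string 100 is accepted by M but not by N.
No shorter string lies in the difference, and 100 is the lexicographically first length-3 string in L(M) \ L(N).

100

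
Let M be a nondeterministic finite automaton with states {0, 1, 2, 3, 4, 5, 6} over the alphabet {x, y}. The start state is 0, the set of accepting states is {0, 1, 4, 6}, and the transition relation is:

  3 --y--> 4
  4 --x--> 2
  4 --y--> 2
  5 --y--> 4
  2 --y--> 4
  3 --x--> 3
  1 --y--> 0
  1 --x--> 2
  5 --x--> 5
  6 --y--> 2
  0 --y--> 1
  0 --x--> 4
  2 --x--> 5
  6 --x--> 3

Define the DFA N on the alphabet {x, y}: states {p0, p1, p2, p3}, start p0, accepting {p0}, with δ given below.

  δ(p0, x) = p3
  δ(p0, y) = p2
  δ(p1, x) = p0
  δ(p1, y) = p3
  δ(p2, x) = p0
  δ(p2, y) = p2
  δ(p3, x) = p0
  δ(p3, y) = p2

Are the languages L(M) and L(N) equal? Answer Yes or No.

The string x is accepted by M but rejected by N.
So L(M) ≠ L(N).

No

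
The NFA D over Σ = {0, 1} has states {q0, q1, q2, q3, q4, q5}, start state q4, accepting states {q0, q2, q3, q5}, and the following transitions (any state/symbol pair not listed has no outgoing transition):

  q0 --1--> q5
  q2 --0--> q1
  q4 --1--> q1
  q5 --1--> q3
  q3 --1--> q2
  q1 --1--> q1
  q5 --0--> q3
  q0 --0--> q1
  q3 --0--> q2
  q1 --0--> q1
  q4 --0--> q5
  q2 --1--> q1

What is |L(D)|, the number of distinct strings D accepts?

7

The useful subgraph on states {q2, q3, q4, q5} is acyclic, so L(D) is finite; the longest accepting path visits 4 useful states, giving maximum string length 3.
Counting accepting paths from q4 by length: 1 of length 1, 2 of length 2, 4 of length 3. Total 7.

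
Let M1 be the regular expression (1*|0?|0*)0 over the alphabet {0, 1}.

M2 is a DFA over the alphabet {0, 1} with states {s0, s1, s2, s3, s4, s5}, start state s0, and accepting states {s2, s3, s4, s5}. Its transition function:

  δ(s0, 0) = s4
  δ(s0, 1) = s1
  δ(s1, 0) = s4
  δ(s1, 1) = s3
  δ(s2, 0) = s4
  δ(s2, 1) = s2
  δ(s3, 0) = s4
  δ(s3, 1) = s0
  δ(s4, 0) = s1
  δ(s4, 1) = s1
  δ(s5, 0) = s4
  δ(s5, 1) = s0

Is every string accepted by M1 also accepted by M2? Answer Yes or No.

The string 00 is in L(M1) but not in L(M2).
So L(M1) ⊄ L(M2).

No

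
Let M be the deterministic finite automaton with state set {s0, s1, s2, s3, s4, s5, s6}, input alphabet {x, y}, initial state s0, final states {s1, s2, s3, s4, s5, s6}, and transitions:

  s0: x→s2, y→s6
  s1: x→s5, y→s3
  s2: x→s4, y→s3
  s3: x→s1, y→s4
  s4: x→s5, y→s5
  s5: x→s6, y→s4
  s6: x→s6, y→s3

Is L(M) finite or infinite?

infinite

State s3 is reachable from the start and can reach an accepting state, and it lies on the cycle s3 → s1 → s3.
Traversing that cycle any number of times yields accepted strings of unbounded length, so the language is infinite.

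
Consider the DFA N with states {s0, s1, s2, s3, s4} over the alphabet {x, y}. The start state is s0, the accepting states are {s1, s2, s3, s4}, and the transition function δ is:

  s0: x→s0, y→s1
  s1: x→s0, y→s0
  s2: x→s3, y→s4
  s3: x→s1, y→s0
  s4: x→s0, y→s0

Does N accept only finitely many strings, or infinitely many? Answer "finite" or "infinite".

State s0 is reachable from the start and can reach an accepting state, and it lies on the cycle s0 → s0.
Traversing that cycle any number of times yields accepted strings of unbounded length, so the language is infinite.

infinite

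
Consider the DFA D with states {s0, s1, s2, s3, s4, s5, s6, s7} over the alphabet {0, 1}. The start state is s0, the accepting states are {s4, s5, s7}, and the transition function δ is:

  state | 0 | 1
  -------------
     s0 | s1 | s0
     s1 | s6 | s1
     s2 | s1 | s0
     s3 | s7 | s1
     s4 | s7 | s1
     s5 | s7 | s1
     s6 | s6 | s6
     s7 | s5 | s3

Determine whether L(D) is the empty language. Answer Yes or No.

The states reachable from the start state are {s0, s1, s6}.
None of the accepting states {s4, s5, s7} is reachable, so no string is accepted and L(D) = ∅.

Yes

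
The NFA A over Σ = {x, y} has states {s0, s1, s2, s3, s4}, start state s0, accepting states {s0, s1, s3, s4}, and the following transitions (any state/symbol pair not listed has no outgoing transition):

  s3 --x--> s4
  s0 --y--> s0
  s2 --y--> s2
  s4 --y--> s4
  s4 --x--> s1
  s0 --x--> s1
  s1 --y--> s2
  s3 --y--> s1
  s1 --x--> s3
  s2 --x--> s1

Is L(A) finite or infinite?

infinite

State s0 is reachable from the start and can reach an accepting state, and it lies on the cycle s0 → s0.
Traversing that cycle any number of times yields accepted strings of unbounded length, so the language is infinite.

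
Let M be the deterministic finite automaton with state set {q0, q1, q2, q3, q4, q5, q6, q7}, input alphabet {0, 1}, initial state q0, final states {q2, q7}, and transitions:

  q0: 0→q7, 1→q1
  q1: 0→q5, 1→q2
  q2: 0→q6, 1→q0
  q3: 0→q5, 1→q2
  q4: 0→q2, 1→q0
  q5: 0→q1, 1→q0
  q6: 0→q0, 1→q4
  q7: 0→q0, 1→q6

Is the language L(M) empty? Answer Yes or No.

No

The string 0 is accepted: the run q0 → q7 ends in the accepting state q7.
Since at least one string is accepted, L(M) is not empty.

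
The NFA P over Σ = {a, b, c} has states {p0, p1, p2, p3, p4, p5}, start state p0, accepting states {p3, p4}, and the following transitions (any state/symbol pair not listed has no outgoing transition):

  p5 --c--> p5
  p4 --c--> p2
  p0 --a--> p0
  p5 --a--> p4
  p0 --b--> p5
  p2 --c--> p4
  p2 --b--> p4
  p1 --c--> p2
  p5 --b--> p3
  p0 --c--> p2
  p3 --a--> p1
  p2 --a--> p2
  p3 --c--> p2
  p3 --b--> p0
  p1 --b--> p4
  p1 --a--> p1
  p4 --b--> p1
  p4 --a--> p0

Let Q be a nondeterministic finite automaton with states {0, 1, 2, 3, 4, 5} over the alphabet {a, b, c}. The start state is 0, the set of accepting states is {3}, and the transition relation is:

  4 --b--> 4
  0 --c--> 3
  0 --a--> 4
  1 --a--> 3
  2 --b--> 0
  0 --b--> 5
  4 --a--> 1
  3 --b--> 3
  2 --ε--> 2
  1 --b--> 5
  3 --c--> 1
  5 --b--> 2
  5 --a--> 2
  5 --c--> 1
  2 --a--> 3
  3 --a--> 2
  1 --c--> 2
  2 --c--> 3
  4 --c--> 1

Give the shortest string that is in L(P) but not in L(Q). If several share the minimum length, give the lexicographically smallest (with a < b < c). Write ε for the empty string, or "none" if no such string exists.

The string ba is accepted by P but not by Q.
No shorter string lies in the difference, and ba is the lexicographically first length-2 string in L(P) \ L(Q).

ba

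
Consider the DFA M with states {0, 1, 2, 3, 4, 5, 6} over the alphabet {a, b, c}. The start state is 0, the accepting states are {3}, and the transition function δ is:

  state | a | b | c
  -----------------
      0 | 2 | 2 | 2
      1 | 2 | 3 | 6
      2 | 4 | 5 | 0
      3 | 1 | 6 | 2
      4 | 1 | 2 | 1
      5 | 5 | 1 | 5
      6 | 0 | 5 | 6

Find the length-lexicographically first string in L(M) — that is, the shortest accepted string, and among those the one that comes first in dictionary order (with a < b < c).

A breadth-first search from 0 reaches an accepting state first via the path 0 → 2 → 4 → 1 → 3 on input aaab.
No string of length < 4 is accepted (BFS exhausts all shorter strings without reaching an accepting state), and aaab is the lexicographically least accepting string of length 4.

aaab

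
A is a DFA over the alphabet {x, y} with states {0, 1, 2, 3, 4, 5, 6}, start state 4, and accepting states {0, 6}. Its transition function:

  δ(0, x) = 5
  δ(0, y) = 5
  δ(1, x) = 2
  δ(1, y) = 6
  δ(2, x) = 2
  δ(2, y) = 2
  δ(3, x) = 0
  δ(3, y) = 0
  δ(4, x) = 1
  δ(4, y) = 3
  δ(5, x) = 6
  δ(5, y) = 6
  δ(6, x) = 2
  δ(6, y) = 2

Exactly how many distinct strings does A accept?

11

The useful subgraph on states {0, 1, 3, 4, 5, 6} is acyclic, so L(A) is finite; the longest accepting path visits 5 useful states, giving maximum string length 4.
Counting accepting paths from 4 by length: 3 of length 2, 8 of length 4. Total 11.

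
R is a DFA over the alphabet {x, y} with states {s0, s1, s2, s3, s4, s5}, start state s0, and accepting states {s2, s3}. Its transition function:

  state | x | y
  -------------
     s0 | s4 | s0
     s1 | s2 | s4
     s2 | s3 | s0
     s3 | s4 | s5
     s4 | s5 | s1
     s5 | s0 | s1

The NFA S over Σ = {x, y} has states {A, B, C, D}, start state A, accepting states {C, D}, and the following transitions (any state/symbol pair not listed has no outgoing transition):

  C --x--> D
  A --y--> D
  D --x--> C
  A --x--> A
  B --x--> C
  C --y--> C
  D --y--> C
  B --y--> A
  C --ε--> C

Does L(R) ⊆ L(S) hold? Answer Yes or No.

Yes

Exploring the product automaton R × S from the start pair (s0, A), following both machines on each input symbol, reaches 15 state pairs: (s0, A), (s4, A), (s0, D), (s5, A), (s1, D), (s4, C), (s0, C), (s2, C), (s5, D), (s1, C), (s4, D), (s3, D), (s2, D), (s5, C), (s3, C).
R accepts in {s2, s3} and S accepts in {C, D}. The reachable pairs whose R-component is accepting are (s2, C), (s3, D), (s2, D), (s3, C); in each of them the S-component is accepting too, so the product for L(R) \ L(S) (R-component accepting, S-component rejecting) has no reachable accepting pair and the difference is empty.
Hence every string in L(R) is also in L(S).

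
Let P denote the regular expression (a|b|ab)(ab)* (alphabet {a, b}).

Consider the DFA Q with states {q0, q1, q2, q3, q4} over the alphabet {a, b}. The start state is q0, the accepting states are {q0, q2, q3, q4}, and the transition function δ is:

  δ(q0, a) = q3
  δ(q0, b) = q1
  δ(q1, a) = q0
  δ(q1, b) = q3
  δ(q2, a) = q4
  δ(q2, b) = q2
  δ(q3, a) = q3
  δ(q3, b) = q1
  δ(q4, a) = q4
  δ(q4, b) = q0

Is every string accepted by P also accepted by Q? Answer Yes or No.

No

The string b is in L(P) but not in L(Q).
So L(P) ⊄ L(Q).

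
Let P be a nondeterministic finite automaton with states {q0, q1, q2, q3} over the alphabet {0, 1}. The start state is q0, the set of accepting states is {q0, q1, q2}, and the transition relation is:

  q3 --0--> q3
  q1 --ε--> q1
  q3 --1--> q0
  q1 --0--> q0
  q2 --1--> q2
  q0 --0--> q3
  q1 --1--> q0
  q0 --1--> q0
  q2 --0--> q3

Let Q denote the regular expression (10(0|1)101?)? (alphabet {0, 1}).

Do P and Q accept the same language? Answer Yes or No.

No

The string 1 is accepted by P but rejected by Q.
So L(P) ≠ L(Q).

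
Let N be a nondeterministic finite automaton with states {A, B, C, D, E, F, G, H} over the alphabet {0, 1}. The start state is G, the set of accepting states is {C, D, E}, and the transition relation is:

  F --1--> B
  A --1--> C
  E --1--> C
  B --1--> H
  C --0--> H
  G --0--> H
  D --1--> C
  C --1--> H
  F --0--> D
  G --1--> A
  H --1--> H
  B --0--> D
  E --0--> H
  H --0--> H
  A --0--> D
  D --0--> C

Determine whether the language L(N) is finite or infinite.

The useful states (reachable from G and able to reach an accepting state) are {A, C, D, G}.
Restricted to these states the transition graph has no cycle, so every accepting path has bounded length and L is finite.

finite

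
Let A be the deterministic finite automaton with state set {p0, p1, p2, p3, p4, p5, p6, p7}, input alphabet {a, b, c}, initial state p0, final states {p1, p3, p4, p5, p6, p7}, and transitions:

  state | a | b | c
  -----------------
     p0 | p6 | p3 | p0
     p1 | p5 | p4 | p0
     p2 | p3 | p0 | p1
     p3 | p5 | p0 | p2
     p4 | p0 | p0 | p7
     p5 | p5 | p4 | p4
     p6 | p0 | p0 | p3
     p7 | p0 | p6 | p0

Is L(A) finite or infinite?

State p0 is reachable from the start and can reach an accepting state, and it lies on the cycle p0 → p0.
Traversing that cycle any number of times yields accepted strings of unbounded length, so the language is infinite.

infinite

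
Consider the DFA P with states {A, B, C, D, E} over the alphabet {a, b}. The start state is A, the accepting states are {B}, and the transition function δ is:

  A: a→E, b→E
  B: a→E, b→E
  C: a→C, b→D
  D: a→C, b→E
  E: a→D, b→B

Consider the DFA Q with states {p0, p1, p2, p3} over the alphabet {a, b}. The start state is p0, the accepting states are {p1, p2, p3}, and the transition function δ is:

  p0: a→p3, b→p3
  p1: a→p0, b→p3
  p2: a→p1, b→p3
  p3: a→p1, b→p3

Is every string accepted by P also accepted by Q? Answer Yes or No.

Yes

Exploring the product automaton P × Q from the start pair (A, p0), following both machines on each input symbol, reaches 10 state pairs: (A, p0), (E, p3), (D, p1), (B, p3), (C, p0), (E, p1), (C, p3), (D, p3), (D, p0), (C, p1).
P accepts in {B} and Q accepts in {p1, p2, p3}. The reachable pairs whose P-component is accepting are (B, p3); in each of them the Q-component is accepting too, so the product for L(P) \ L(Q) (P-component accepting, Q-component rejecting) has no reachable accepting pair and the difference is empty.
Hence every string in L(P) is also in L(Q).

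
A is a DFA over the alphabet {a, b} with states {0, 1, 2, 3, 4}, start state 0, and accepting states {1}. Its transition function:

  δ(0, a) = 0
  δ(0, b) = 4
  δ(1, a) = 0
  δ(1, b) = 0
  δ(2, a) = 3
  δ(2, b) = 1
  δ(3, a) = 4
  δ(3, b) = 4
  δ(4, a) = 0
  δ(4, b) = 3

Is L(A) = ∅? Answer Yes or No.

Yes

The states reachable from the start state are {0, 3, 4}.
None of the accepting states {1} is reachable, so no string is accepted and L(A) = ∅.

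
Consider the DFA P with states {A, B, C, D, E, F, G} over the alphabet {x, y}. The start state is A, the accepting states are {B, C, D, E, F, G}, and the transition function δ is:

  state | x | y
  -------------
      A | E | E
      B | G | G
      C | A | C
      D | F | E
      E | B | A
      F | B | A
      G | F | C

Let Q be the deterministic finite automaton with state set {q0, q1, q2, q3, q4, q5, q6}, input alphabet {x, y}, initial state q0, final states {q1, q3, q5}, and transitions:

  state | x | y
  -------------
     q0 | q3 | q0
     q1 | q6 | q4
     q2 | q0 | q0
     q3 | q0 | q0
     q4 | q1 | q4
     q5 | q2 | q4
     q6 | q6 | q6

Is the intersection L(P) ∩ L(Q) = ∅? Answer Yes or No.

No

The string x is accepted by both P and Q.
Hence L(P) ∩ L(Q) ≠ ∅.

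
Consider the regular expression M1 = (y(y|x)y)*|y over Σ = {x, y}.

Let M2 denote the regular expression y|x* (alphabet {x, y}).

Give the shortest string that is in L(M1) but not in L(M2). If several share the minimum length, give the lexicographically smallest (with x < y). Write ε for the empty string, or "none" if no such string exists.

yxy

The string yxy is accepted by M1 but not by M2.
No shorter string lies in the difference, and yxy is the lexicographically first length-3 string in L(M1) \ L(M2).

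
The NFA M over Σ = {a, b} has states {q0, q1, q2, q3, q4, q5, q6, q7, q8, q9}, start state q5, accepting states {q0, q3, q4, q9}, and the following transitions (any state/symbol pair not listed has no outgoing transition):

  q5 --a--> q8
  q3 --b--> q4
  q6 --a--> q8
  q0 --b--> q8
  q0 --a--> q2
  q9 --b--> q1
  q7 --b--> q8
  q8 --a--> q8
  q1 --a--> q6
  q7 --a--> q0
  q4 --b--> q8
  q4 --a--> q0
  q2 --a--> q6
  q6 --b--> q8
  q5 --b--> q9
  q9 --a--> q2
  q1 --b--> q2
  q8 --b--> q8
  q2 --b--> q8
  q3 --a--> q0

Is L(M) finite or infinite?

finite

The useful states (reachable from q5 and able to reach an accepting state) are {q5, q9}.
Restricted to these states the transition graph has no cycle, so every accepting path has bounded length and L is finite.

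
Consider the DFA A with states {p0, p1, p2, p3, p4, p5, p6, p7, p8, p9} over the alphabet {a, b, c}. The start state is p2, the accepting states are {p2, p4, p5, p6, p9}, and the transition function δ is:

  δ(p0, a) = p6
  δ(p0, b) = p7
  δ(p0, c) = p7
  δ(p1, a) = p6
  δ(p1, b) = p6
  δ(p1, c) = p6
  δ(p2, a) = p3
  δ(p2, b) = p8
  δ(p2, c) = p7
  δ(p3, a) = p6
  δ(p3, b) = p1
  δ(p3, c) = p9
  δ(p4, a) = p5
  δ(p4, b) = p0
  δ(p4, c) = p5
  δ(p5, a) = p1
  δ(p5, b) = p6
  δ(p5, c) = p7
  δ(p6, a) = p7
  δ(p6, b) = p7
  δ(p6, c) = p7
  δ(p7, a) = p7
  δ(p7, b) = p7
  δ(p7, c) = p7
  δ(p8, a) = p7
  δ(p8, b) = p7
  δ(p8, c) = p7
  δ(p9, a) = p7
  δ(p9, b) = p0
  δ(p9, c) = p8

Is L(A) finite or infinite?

The useful states (reachable from p2 and able to reach an accepting state) are {p0, p1, p2, p3, p6, p9}.
Restricted to these states the transition graph has no cycle, so every accepting path has bounded length and L is finite.

finite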